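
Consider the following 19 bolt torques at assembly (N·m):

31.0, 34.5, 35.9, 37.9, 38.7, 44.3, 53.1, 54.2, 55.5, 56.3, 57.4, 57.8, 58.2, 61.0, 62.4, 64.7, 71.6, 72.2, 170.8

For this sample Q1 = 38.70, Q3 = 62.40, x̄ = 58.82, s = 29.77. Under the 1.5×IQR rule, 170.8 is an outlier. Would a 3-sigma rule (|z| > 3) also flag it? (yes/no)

yes

z = (170.8 − 58.82) / 29.77 = 3.76.
|z| = 3.76 > 3.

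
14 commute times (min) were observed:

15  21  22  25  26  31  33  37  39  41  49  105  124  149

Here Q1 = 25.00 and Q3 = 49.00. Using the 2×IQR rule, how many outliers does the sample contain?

3

IQR = 24.00; fences at 25.00 − 48.00 = -23.00 and 49.00 + 48.00 = 97.00.
Outside the cutoffs: 105, 124, 149.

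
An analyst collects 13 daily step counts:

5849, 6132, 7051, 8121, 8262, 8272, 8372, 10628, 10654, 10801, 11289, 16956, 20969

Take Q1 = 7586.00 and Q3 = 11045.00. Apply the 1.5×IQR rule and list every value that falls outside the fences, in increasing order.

IQR = Q3 − Q1 = 11045.00 − 7586.00 = 3459.00.
Lower fence = Q1 − 1.5·IQR = 7586.00 − 5188.50 = 2397.50.
Upper fence = Q3 + 1.5·IQR = 11045.00 + 5188.50 = 16233.50.
16956 > 16233.50 → outlier.
20969 > 16233.50 → outlier.
All remaining values lie within [2397.50, 16233.50].

16956, 20969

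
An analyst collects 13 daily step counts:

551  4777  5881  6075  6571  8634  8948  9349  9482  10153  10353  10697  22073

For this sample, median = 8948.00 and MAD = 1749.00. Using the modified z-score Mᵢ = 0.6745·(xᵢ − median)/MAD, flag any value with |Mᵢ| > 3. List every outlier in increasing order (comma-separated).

551, 22073

|Mᵢ| > 3 ⇔ |xᵢ − 8948.00| > 3·1749.00/0.6745 = 7779.10.
So outliers lie outside [1168.90, 16727.10].
551: M = -3.24 → outlier.
22073: M = 5.06 → outlier.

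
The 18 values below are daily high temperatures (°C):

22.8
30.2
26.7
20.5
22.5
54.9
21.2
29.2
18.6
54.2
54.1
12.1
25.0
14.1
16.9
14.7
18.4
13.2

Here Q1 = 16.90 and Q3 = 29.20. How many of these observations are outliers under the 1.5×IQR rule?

IQR = 12.30; fences at 16.90 − 18.45 = -1.55 and 29.20 + 18.45 = 47.65.
Outside the cutoffs: 54.1, 54.2, 54.9.

3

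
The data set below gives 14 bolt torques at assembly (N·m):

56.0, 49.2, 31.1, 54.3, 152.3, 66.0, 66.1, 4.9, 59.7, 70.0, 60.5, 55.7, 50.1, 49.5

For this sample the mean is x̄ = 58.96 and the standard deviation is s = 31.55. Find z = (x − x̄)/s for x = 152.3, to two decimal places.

2.96

z = (152.3 − 58.96) / 31.55 = 2.96.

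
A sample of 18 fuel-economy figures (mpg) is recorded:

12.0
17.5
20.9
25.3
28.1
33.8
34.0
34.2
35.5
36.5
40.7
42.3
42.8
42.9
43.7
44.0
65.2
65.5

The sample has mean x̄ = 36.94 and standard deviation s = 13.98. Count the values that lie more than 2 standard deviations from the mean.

Cutoffs: x̄ ± 2s = [8.98, 64.90].
Outside the cutoffs: 65.2, 65.5.

2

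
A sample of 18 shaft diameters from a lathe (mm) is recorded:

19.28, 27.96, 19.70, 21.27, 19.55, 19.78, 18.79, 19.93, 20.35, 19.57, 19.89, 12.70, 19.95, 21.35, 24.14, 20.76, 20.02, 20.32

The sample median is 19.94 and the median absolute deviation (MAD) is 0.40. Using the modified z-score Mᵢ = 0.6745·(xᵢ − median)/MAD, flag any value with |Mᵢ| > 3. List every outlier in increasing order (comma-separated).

|Mᵢ| > 3 ⇔ |xᵢ − 19.94| > 3·0.40/0.6745 = 1.78.
So outliers lie outside [18.16, 21.72].
12.70: M = -12.21 → outlier.
24.14: M = 7.08 → outlier.
27.96: M = 13.52 → outlier.

12.70, 24.14, 27.96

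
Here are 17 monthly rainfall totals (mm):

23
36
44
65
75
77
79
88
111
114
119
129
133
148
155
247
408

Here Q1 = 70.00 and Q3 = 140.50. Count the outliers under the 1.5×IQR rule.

2

IQR = 70.50; fences at 70.00 − 105.75 = -35.75 and 140.50 + 105.75 = 246.25.
Outside the cutoffs: 247, 408.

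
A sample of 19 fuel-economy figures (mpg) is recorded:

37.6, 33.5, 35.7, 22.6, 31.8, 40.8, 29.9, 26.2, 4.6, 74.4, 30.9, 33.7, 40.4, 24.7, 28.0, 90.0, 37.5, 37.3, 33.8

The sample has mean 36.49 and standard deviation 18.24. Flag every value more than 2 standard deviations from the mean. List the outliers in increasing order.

74.4, 90.0

Cutoffs at x̄ ± 2s: 36.49 ± 2·18.24 = [0.01, 72.97].
74.4: z = 2.08, |z| > 2 → outlier.
90.0: z = 2.93, |z| > 2 → outlier.
Every other value lies within [0.01, 72.97].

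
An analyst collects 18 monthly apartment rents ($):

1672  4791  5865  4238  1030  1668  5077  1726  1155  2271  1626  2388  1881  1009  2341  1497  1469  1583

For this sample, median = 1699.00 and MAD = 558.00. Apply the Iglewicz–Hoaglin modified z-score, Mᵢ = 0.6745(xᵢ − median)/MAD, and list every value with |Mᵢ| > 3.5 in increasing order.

|Mᵢ| > 3.5 ⇔ |xᵢ − 1699.00| > 3.5·558.00/0.6745 = 2895.48.
So outliers lie outside [-1196.48, 4594.48].
4791: M = 3.74 → outlier.
5077: M = 4.08 → outlier.
5865: M = 5.04 → outlier.

4791, 5077, 5865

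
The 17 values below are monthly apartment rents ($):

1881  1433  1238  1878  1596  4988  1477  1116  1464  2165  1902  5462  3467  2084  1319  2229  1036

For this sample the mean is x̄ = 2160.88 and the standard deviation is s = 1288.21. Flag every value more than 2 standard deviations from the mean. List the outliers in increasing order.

4988, 5462

Cutoffs at x̄ ± 2s: 2160.88 ± 2·1288.21 = [-415.54, 4737.30].
4988: z = 2.19, |z| > 2 → outlier.
5462: z = 2.56, |z| > 2 → outlier.
Every other value lies within [-415.54, 4737.30].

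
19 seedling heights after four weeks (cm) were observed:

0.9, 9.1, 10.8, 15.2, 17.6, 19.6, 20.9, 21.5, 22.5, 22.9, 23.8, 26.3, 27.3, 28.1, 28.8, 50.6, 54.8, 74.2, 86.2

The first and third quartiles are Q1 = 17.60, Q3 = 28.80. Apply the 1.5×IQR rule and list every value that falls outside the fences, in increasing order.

50.6, 54.8, 74.2, 86.2

IQR = Q3 − Q1 = 28.80 − 17.60 = 11.20.
Lower fence = Q1 − 1.5·IQR = 17.60 − 16.80 = 0.80.
Upper fence = Q3 + 1.5·IQR = 28.80 + 16.80 = 45.60.
50.6 > 45.60 → outlier.
54.8 > 45.60 → outlier.
74.2 > 45.60 → outlier.
86.2 > 45.60 → outlier.
All remaining values lie within [0.80, 45.60].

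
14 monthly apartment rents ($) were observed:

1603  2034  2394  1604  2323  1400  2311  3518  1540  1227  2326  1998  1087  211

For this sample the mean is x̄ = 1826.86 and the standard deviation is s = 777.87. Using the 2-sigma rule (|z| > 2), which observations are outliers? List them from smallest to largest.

Cutoffs at x̄ ± 2s: 1826.86 ± 2·777.87 = [271.12, 3382.60].
211: z = -2.08, |z| > 2 → outlier.
3518: z = 2.17, |z| > 2 → outlier.
Every other value lies within [271.12, 3382.60].

211, 3518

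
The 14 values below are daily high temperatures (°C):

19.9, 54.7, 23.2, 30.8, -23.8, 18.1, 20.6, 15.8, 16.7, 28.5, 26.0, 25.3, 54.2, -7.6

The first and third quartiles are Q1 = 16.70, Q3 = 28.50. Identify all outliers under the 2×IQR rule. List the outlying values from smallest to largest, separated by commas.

IQR = Q3 − Q1 = 28.50 − 16.70 = 11.80.
Lower fence = Q1 − 2·IQR = 16.70 − 23.60 = -6.90.
Upper fence = Q3 + 2·IQR = 28.50 + 23.60 = 52.10.
-23.8 < -6.90 → outlier.
-7.6 < -6.90 → outlier.
54.2 > 52.10 → outlier.
54.7 > 52.10 → outlier.
All remaining values lie within [-6.90, 52.10].

-23.8, -7.6, 54.2, 54.7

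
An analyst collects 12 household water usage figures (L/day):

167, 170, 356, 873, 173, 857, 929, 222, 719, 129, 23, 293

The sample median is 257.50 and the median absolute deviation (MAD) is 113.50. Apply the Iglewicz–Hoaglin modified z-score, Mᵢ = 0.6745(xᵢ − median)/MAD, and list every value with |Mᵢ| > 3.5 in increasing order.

|Mᵢ| > 3.5 ⇔ |xᵢ − 257.50| > 3.5·113.50/0.6745 = 588.95.
So outliers lie outside [-331.45, 846.45].
857: M = 3.56 → outlier.
873: M = 3.66 → outlier.
929: M = 3.99 → outlier.

857, 873, 929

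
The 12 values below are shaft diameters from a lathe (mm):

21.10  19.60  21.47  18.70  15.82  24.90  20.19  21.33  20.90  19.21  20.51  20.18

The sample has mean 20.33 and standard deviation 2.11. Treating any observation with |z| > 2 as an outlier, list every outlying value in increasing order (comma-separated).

15.82, 24.90

Cutoffs at x̄ ± 2s: 20.33 ± 2·2.11 = [16.11, 24.55].
15.82: z = -2.14, |z| > 2 → outlier.
24.90: z = 2.17, |z| > 2 → outlier.
Every other value lies within [16.11, 24.55].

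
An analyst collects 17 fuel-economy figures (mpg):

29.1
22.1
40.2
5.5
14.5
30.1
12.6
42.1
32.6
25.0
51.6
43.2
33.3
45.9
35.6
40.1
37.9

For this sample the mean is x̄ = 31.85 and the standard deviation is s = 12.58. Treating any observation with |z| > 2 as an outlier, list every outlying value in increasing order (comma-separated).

5.5

Cutoffs at x̄ ± 2s: 31.85 ± 2·12.58 = [6.69, 57.01].
5.5: z = -2.09, |z| > 2 → outlier.
Every other value lies within [6.69, 57.01].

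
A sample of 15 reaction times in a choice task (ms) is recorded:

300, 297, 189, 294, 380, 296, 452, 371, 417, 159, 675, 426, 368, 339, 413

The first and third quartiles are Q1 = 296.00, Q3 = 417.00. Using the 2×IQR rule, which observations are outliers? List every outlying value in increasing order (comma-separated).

675

IQR = Q3 − Q1 = 417.00 − 296.00 = 121.00.
Lower fence = Q1 − 2·IQR = 296.00 − 242.00 = 54.00.
Upper fence = Q3 + 2·IQR = 417.00 + 242.00 = 659.00.
675 > 659.00 → outlier.
All remaining values lie within [54.00, 659.00].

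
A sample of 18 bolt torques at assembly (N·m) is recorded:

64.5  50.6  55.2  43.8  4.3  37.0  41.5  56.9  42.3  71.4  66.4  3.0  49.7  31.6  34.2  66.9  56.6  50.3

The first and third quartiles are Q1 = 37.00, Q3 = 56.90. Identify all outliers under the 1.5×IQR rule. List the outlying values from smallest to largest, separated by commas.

3.0, 4.3

IQR = Q3 − Q1 = 56.90 − 37.00 = 19.90.
Lower fence = Q1 − 1.5·IQR = 37.00 − 29.85 = 7.15.
Upper fence = Q3 + 1.5·IQR = 56.90 + 29.85 = 86.75.
3.0 < 7.15 → outlier.
4.3 < 7.15 → outlier.
All remaining values lie within [7.15, 86.75].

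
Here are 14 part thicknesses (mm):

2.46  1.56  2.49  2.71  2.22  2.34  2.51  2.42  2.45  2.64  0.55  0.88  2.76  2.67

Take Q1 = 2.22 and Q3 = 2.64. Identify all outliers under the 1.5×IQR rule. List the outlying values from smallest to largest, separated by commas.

IQR = Q3 − Q1 = 2.64 − 2.22 = 0.42.
Lower fence = Q1 − 1.5·IQR = 2.22 − 0.63 = 1.59.
Upper fence = Q3 + 1.5·IQR = 2.64 + 0.63 = 3.27.
0.55 < 1.59 → outlier.
0.88 < 1.59 → outlier.
1.56 < 1.59 → outlier.
All remaining values lie within [1.59, 3.27].

0.55, 0.88, 1.56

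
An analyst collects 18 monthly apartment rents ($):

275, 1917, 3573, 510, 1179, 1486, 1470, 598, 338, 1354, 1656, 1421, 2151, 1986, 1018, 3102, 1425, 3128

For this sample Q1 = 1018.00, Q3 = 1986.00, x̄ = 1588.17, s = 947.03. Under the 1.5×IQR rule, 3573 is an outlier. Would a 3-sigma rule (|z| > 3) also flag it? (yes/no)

z = (3573 − 1588.17) / 947.03 = 2.10.
|z| = 2.10 ≤ 3.

no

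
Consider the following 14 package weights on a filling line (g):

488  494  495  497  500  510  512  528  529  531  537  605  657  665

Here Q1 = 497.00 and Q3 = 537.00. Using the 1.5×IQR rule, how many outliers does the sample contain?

3

IQR = 40.00; fences at 497.00 − 60.00 = 437.00 and 537.00 + 60.00 = 597.00.
Outside the cutoffs: 605, 657, 665.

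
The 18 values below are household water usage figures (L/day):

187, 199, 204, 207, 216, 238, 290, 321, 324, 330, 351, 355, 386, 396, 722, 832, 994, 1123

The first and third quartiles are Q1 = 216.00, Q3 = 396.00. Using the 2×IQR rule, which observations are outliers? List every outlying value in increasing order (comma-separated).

832, 994, 1123

IQR = Q3 − Q1 = 396.00 − 216.00 = 180.00.
Lower fence = Q1 − 2·IQR = 216.00 − 360.00 = -144.00.
Upper fence = Q3 + 2·IQR = 396.00 + 360.00 = 756.00.
832 > 756.00 → outlier.
994 > 756.00 → outlier.
1123 > 756.00 → outlier.
All remaining values lie within [-144.00, 756.00].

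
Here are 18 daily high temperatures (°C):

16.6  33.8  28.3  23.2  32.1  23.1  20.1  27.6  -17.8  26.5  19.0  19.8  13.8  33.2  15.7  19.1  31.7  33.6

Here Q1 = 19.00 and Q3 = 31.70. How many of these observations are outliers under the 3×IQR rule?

IQR = 12.70; fences at 19.00 − 38.10 = -19.10 and 31.70 + 38.10 = 69.80.
Every value lies within the cutoffs.

0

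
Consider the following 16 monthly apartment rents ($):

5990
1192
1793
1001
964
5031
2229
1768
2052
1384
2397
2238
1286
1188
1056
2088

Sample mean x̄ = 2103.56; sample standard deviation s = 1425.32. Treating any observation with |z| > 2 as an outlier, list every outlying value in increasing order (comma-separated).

Cutoffs at x̄ ± 2s: 2103.56 ± 2·1425.32 = [-747.08, 4954.20].
5031: z = 2.05, |z| > 2 → outlier.
5990: z = 2.73, |z| > 2 → outlier.
Every other value lies within [-747.08, 4954.20].

5031, 5990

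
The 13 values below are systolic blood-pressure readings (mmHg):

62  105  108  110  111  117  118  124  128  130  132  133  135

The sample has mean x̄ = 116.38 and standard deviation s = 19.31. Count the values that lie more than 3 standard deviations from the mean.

0

Cutoffs: x̄ ± 3s = [58.45, 174.31].
Every value lies within the cutoffs.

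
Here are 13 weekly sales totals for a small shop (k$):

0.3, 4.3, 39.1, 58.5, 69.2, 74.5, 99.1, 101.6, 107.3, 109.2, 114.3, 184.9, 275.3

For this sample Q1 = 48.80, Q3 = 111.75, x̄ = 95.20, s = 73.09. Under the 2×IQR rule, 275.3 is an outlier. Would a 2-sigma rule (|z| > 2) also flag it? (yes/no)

z = (275.3 − 95.20) / 73.09 = 2.46.
|z| = 2.46 > 2.

yes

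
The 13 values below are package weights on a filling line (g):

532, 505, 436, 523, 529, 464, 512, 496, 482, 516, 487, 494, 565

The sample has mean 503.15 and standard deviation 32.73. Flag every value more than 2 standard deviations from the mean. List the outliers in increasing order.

436

Cutoffs at x̄ ± 2s: 503.15 ± 2·32.73 = [437.69, 568.61].
436: z = -2.05, |z| > 2 → outlier.
Every other value lies within [437.69, 568.61].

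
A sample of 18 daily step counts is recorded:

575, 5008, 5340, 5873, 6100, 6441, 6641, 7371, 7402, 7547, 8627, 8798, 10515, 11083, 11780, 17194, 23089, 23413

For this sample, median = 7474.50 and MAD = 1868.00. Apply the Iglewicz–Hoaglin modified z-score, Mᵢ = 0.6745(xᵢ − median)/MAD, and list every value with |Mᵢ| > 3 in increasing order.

17194, 23089, 23413

|Mᵢ| > 3 ⇔ |xᵢ − 7474.50| > 3·1868.00/0.6745 = 8308.38.
So outliers lie outside [-833.88, 15782.88].
17194: M = 3.51 → outlier.
23089: M = 5.64 → outlier.
23413: M = 5.76 → outlier.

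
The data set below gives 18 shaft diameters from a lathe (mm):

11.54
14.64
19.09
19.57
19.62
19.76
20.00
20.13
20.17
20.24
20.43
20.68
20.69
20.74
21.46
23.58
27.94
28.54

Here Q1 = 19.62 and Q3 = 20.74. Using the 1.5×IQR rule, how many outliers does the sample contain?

5

IQR = 1.12; fences at 19.62 − 1.68 = 17.94 and 20.74 + 1.68 = 22.42.
Outside the cutoffs: 11.54, 14.64, 23.58, 27.94, 28.54.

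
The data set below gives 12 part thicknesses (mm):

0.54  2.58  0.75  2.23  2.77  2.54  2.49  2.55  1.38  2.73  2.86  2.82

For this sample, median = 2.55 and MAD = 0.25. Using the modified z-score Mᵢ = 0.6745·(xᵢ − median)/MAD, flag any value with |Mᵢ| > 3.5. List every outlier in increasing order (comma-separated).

|Mᵢ| > 3.5 ⇔ |xᵢ − 2.55| > 3.5·0.25/0.6745 = 1.30.
So outliers lie outside [1.25, 3.85].
0.54: M = -5.42 → outlier.
0.75: M = -4.86 → outlier.

0.54, 0.75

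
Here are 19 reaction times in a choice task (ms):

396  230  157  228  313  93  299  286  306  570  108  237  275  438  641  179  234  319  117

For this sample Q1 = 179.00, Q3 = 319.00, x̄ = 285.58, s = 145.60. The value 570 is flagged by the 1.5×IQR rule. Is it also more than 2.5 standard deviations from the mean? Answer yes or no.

z = (570 − 285.58) / 145.60 = 1.95.
|z| = 1.95 ≤ 2.5.

no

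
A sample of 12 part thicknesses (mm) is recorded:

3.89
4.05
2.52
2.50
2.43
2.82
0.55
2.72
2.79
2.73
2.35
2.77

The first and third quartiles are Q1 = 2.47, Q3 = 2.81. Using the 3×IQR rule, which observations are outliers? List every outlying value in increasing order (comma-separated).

IQR = Q3 − Q1 = 2.81 − 2.47 = 0.34.
Lower fence = Q1 − 3·IQR = 2.47 − 1.02 = 1.45.
Upper fence = Q3 + 3·IQR = 2.81 + 1.02 = 3.83.
0.55 < 1.45 → outlier.
3.89 > 3.83 → outlier.
4.05 > 3.83 → outlier.
All remaining values lie within [1.45, 3.83].

0.55, 3.89, 4.05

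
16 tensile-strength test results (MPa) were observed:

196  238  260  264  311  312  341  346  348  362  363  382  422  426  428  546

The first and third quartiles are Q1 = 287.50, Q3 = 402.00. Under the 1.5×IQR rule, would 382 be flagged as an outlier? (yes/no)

IQR = Q3 − Q1 = 402.00 − 287.50 = 114.50.
Lower fence = Q1 − 1.5·IQR = 287.50 − 171.75 = 115.75.
Upper fence = Q3 + 1.5·IQR = 402.00 + 171.75 = 573.75.
382 lies within [115.75, 573.75].

no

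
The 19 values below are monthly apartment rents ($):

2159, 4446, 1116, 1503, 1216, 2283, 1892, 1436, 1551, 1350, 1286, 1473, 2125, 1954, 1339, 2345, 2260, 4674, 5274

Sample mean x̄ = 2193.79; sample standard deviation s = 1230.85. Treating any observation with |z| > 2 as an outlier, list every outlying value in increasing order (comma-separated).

4674, 5274

Cutoffs at x̄ ± 2s: 2193.79 ± 2·1230.85 = [-267.91, 4655.49].
4674: z = 2.02, |z| > 2 → outlier.
5274: z = 2.50, |z| > 2 → outlier.
Every other value lies within [-267.91, 4655.49].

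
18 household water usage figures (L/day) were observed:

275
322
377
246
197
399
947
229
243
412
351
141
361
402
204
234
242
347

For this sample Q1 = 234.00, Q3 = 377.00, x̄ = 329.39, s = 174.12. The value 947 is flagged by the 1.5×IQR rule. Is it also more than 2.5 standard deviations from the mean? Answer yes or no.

yes

z = (947 − 329.39) / 174.12 = 3.55.
|z| = 3.55 > 2.5.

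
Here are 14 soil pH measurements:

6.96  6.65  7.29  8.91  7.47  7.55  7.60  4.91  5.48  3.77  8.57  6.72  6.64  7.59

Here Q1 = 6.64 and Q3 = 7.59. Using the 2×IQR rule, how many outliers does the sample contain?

1

IQR = 0.95; fences at 6.64 − 1.90 = 4.74 and 7.59 + 1.90 = 9.49.
Outside the cutoffs: 3.77.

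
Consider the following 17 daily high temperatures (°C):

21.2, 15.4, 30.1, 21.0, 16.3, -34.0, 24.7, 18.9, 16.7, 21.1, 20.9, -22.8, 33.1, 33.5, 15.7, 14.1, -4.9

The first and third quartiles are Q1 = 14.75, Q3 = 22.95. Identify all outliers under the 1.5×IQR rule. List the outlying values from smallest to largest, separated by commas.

-34.0, -22.8, -4.9

IQR = Q3 − Q1 = 22.95 − 14.75 = 8.20.
Lower fence = Q1 − 1.5·IQR = 14.75 − 12.30 = 2.45.
Upper fence = Q3 + 1.5·IQR = 22.95 + 12.30 = 35.25.
-34.0 < 2.45 → outlier.
-22.8 < 2.45 → outlier.
-4.9 < 2.45 → outlier.
All remaining values lie within [2.45, 35.25].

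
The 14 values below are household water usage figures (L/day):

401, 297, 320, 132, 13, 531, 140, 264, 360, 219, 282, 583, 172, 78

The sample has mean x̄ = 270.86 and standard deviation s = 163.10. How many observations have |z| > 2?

0

Cutoffs: x̄ ± 2s = [-55.34, 597.06].
Every value lies within the cutoffs.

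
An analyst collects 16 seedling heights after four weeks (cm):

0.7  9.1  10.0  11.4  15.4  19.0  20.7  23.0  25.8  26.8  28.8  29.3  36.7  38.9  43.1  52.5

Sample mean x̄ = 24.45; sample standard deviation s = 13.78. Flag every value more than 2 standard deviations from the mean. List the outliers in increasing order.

Cutoffs at x̄ ± 2s: 24.45 ± 2·13.78 = [-3.11, 52.01].
52.5: z = 2.04, |z| > 2 → outlier.
Every other value lies within [-3.11, 52.01].

52.5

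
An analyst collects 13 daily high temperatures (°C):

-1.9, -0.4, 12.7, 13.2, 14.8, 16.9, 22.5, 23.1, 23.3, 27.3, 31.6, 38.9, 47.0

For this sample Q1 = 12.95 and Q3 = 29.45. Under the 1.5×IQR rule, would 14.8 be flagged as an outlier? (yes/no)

no

IQR = Q3 − Q1 = 29.45 − 12.95 = 16.50.
Lower fence = Q1 − 1.5·IQR = 12.95 − 24.75 = -11.80.
Upper fence = Q3 + 1.5·IQR = 29.45 + 24.75 = 54.20.
14.8 lies within [-11.80, 54.20].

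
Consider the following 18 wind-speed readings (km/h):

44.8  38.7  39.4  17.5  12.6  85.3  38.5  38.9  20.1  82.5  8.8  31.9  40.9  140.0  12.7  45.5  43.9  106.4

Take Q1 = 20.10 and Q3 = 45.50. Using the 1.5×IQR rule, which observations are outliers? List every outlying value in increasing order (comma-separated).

85.3, 106.4, 140.0

IQR = Q3 − Q1 = 45.50 − 20.10 = 25.40.
Lower fence = Q1 − 1.5·IQR = 20.10 − 38.10 = -18.00.
Upper fence = Q3 + 1.5·IQR = 45.50 + 38.10 = 83.60.
85.3 > 83.60 → outlier.
106.4 > 83.60 → outlier.
140.0 > 83.60 → outlier.
All remaining values lie within [-18.00, 83.60].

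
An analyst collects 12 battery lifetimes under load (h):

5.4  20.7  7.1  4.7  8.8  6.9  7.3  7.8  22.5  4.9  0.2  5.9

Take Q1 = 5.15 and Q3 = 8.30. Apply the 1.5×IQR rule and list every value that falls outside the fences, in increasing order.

IQR = Q3 − Q1 = 8.30 − 5.15 = 3.15.
Lower fence = Q1 − 1.5·IQR = 5.15 − 4.725 = 0.425.
Upper fence = Q3 + 1.5·IQR = 8.30 + 4.725 = 13.025.
0.2 < 0.425 → outlier.
20.7 > 13.025 → outlier.
22.5 > 13.025 → outlier.
All remaining values lie within [0.425, 13.025].

0.2, 20.7, 22.5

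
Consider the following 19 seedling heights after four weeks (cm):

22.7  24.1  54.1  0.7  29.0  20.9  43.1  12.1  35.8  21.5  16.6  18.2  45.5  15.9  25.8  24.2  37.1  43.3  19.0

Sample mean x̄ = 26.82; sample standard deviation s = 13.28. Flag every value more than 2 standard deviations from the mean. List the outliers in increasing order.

54.1

Cutoffs at x̄ ± 2s: 26.82 ± 2·13.28 = [0.26, 53.38].
54.1: z = 2.05, |z| > 2 → outlier.
Every other value lies within [0.26, 53.38].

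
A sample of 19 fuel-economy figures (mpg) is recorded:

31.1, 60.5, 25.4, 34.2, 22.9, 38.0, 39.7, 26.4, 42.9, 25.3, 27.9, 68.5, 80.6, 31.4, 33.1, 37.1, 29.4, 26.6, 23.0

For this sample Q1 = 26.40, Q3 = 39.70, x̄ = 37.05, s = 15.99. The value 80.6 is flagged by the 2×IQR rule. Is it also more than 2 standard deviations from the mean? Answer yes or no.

z = (80.6 − 37.05) / 15.99 = 2.72.
|z| = 2.72 > 2.

yes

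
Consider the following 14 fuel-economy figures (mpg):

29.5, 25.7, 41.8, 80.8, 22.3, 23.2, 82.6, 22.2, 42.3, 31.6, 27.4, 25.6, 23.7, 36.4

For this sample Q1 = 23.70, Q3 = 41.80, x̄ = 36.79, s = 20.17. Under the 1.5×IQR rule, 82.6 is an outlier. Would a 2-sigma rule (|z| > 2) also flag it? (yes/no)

yes

z = (82.6 − 36.79) / 20.17 = 2.27.
|z| = 2.27 > 2.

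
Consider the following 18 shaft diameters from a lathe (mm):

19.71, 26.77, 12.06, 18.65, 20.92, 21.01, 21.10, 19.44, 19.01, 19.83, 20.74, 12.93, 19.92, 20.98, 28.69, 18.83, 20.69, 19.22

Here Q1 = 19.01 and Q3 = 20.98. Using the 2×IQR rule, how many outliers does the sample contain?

IQR = 1.97; fences at 19.01 − 3.94 = 15.07 and 20.98 + 3.94 = 24.92.
Outside the cutoffs: 12.06, 12.93, 26.77, 28.69.

4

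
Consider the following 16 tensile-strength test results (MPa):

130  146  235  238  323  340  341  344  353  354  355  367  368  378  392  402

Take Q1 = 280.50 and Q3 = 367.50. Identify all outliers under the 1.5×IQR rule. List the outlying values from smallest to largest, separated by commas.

130, 146

IQR = Q3 − Q1 = 367.50 − 280.50 = 87.00.
Lower fence = Q1 − 1.5·IQR = 280.50 − 130.50 = 150.00.
Upper fence = Q3 + 1.5·IQR = 367.50 + 130.50 = 498.00.
130 < 150.00 → outlier.
146 < 150.00 → outlier.
All remaining values lie within [150.00, 498.00].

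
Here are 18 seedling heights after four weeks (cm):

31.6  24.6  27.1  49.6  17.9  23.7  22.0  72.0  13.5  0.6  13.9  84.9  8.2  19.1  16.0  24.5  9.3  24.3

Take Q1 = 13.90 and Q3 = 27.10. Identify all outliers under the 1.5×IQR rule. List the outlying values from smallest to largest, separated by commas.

IQR = Q3 − Q1 = 27.10 − 13.90 = 13.20.
Lower fence = Q1 − 1.5·IQR = 13.90 − 19.80 = -5.90.
Upper fence = Q3 + 1.5·IQR = 27.10 + 19.80 = 46.90.
49.6 > 46.90 → outlier.
72.0 > 46.90 → outlier.
84.9 > 46.90 → outlier.
All remaining values lie within [-5.90, 46.90].

49.6, 72.0, 84.9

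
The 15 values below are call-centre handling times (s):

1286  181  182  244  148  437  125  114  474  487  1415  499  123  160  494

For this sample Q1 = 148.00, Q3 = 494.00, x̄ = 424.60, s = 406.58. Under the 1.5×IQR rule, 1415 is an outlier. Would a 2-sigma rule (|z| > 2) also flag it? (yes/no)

yes

z = (1415 − 424.60) / 406.58 = 2.44.
|z| = 2.44 > 2.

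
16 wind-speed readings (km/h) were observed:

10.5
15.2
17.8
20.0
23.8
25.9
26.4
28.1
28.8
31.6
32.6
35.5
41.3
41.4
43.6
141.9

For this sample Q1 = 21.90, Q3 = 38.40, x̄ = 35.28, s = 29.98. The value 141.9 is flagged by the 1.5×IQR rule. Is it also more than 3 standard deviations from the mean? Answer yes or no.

yes

z = (141.9 − 35.28) / 29.98 = 3.56.
|z| = 3.56 > 3.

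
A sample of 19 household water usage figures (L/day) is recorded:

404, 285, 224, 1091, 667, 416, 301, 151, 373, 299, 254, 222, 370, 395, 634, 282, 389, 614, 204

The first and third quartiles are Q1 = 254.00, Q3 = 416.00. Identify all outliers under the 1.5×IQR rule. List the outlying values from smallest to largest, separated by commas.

667, 1091

IQR = Q3 − Q1 = 416.00 − 254.00 = 162.00.
Lower fence = Q1 − 1.5·IQR = 254.00 − 243.00 = 11.00.
Upper fence = Q3 + 1.5·IQR = 416.00 + 243.00 = 659.00.
667 > 659.00 → outlier.
1091 > 659.00 → outlier.
All remaining values lie within [11.00, 659.00].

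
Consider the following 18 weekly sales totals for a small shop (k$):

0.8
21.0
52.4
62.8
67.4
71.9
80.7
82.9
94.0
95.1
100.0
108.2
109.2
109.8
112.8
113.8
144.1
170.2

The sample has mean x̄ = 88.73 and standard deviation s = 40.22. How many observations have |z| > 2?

Cutoffs: x̄ ± 2s = [8.29, 169.17].
Outside the cutoffs: 0.8, 170.2.

2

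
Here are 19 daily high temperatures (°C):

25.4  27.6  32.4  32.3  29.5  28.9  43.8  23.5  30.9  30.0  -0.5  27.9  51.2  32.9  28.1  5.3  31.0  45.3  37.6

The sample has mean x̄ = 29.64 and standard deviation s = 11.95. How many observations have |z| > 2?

2

Cutoffs: x̄ ± 2s = [5.74, 53.54].
Outside the cutoffs: -0.5, 5.3.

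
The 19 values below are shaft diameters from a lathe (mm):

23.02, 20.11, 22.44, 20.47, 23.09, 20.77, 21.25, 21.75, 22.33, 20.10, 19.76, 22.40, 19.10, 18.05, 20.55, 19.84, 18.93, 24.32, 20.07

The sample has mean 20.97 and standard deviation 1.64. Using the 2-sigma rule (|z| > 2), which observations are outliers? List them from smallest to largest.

Cutoffs at x̄ ± 2s: 20.97 ± 2·1.64 = [17.69, 24.25].
24.32: z = 2.04, |z| > 2 → outlier.
Every other value lies within [17.69, 24.25].

24.32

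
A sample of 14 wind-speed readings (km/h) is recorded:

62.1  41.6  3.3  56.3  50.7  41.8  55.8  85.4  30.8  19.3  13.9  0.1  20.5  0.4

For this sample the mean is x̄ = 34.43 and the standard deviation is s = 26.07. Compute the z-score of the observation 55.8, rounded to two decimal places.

0.82

z = (55.8 − 34.43) / 26.07 = 0.82.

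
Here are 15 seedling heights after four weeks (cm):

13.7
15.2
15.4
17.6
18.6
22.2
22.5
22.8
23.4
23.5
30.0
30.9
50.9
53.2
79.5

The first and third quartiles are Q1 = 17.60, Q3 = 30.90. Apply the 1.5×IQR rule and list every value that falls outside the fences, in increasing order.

50.9, 53.2, 79.5

IQR = Q3 − Q1 = 30.90 − 17.60 = 13.30.
Lower fence = Q1 − 1.5·IQR = 17.60 − 19.95 = -2.35.
Upper fence = Q3 + 1.5·IQR = 30.90 + 19.95 = 50.85.
50.9 > 50.85 → outlier.
53.2 > 50.85 → outlier.
79.5 > 50.85 → outlier.
All remaining values lie within [-2.35, 50.85].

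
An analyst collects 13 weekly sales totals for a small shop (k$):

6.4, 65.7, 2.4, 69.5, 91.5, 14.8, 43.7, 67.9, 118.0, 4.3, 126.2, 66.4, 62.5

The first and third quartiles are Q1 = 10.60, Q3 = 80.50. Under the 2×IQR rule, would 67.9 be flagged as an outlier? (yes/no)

no

IQR = Q3 − Q1 = 80.50 − 10.60 = 69.90.
Lower fence = Q1 − 2·IQR = 10.60 − 139.80 = -129.20.
Upper fence = Q3 + 2·IQR = 80.50 + 139.80 = 220.30.
67.9 lies within [-129.20, 220.30].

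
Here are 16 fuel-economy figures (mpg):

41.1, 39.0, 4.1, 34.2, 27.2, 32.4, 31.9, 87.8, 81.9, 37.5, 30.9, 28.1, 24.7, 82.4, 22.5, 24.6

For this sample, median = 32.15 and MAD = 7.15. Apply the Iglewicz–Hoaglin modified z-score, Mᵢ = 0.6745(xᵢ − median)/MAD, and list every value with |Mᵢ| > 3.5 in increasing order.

|Mᵢ| > 3.5 ⇔ |xᵢ − 32.15| > 3.5·7.15/0.6745 = 37.10.
So outliers lie outside [-4.95, 69.25].
81.9: M = 4.69 → outlier.
82.4: M = 4.74 → outlier.
87.8: M = 5.25 → outlier.

81.9, 82.4, 87.8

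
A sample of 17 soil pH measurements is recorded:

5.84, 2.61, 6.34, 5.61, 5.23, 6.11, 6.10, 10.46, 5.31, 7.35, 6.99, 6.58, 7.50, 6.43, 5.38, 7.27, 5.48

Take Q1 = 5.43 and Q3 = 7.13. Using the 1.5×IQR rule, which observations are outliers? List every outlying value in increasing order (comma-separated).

2.61, 10.46

IQR = Q3 − Q1 = 7.13 − 5.43 = 1.70.
Lower fence = Q1 − 1.5·IQR = 5.43 − 2.55 = 2.88.
Upper fence = Q3 + 1.5·IQR = 7.13 + 2.55 = 9.68.
2.61 < 2.88 → outlier.
10.46 > 9.68 → outlier.
All remaining values lie within [2.88, 9.68].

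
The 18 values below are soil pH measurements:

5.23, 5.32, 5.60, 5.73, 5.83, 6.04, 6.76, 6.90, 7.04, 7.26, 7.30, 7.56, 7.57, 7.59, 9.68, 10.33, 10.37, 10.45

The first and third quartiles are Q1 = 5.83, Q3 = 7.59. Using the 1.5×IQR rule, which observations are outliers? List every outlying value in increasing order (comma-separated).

10.33, 10.37, 10.45

IQR = Q3 − Q1 = 7.59 − 5.83 = 1.76.
Lower fence = Q1 − 1.5·IQR = 5.83 − 2.64 = 3.19.
Upper fence = Q3 + 1.5·IQR = 7.59 + 2.64 = 10.23.
10.33 > 10.23 → outlier.
10.37 > 10.23 → outlier.
10.45 > 10.23 → outlier.
All remaining values lie within [3.19, 10.23].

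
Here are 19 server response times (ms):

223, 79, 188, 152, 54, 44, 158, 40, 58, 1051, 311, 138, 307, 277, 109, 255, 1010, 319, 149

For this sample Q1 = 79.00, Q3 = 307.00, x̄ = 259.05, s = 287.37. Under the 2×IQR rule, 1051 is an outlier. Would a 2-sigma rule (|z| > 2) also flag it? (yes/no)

z = (1051 − 259.05) / 287.37 = 2.76.
|z| = 2.76 > 2.

yes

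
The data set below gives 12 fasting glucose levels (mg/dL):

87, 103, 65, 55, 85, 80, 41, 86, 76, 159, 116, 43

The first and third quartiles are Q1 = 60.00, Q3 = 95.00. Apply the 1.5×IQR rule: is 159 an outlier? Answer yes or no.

yes

IQR = Q3 − Q1 = 95.00 − 60.00 = 35.00.
Lower fence = Q1 − 1.5·IQR = 60.00 − 52.50 = 7.50.
Upper fence = Q3 + 1.5·IQR = 95.00 + 52.50 = 147.50.
159 lies above the upper fence.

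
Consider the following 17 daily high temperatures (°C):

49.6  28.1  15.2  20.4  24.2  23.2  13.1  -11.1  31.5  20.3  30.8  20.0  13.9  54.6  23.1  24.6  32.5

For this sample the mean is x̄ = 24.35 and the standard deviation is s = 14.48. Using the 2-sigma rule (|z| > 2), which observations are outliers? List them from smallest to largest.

-11.1, 54.6

Cutoffs at x̄ ± 2s: 24.35 ± 2·14.48 = [-4.61, 53.31].
-11.1: z = -2.45, |z| > 2 → outlier.
54.6: z = 2.09, |z| > 2 → outlier.
Every other value lies within [-4.61, 53.31].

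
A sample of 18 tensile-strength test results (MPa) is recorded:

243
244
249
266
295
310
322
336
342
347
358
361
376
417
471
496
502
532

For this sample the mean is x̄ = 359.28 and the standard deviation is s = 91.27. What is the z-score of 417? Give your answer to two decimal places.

z = (417 − 359.28) / 91.27 = 0.63.

0.63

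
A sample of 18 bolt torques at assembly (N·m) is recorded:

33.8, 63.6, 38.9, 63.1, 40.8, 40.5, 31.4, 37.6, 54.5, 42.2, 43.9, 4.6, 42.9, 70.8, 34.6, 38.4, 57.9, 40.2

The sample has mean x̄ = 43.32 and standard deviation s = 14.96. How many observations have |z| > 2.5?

1

Cutoffs: x̄ ± 2.5s = [5.92, 80.72].
Outside the cutoffs: 4.6.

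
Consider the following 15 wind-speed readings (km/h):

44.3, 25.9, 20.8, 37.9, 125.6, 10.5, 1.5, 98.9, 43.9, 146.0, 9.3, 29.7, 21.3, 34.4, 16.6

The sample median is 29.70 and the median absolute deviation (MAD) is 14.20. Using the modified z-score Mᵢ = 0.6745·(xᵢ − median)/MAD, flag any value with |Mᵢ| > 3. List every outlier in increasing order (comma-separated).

98.9, 125.6, 146.0

|Mᵢ| > 3 ⇔ |xᵢ − 29.70| > 3·14.20/0.6745 = 63.16.
So outliers lie outside [-33.46, 92.86].
98.9: M = 3.29 → outlier.
125.6: M = 4.56 → outlier.
146.0: M = 5.52 → outlier.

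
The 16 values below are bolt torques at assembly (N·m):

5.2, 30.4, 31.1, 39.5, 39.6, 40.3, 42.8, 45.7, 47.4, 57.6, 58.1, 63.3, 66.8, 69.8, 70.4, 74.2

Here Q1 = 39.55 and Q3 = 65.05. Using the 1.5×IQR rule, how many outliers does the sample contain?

0

IQR = 25.50; fences at 39.55 − 38.25 = 1.30 and 65.05 + 38.25 = 103.30.
Every value lies within the cutoffs.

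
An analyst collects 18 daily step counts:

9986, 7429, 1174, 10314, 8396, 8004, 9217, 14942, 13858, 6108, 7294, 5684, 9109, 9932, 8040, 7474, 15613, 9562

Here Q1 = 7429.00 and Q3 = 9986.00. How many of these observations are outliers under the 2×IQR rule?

IQR = 2557.00; fences at 7429.00 − 5114.00 = 2315.00 and 9986.00 + 5114.00 = 15100.00.
Outside the cutoffs: 1174, 15613.

2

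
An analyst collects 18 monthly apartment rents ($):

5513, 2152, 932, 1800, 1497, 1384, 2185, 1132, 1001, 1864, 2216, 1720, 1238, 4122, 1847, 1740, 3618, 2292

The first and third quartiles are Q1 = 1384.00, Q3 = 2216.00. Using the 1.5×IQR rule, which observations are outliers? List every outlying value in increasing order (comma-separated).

IQR = Q3 − Q1 = 2216.00 − 1384.00 = 832.00.
Lower fence = Q1 − 1.5·IQR = 1384.00 − 1248.00 = 136.00.
Upper fence = Q3 + 1.5·IQR = 2216.00 + 1248.00 = 3464.00.
3618 > 3464.00 → outlier.
4122 > 3464.00 → outlier.
5513 > 3464.00 → outlier.
All remaining values lie within [136.00, 3464.00].

3618, 4122, 5513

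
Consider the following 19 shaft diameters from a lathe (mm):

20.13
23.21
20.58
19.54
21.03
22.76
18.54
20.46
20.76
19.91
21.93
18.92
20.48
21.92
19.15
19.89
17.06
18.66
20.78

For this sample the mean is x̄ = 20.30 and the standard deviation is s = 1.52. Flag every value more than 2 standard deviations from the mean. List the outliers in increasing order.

Cutoffs at x̄ ± 2s: 20.30 ± 2·1.52 = [17.26, 23.34].
17.06: z = -2.13, |z| > 2 → outlier.
Every other value lies within [17.26, 23.34].

17.06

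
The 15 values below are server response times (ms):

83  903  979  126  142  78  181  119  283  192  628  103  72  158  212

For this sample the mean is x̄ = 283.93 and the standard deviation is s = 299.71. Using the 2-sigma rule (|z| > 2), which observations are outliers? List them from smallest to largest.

903, 979

Cutoffs at x̄ ± 2s: 283.93 ± 2·299.71 = [-315.49, 883.35].
903: z = 2.07, |z| > 2 → outlier.
979: z = 2.32, |z| > 2 → outlier.
Every other value lies within [-315.49, 883.35].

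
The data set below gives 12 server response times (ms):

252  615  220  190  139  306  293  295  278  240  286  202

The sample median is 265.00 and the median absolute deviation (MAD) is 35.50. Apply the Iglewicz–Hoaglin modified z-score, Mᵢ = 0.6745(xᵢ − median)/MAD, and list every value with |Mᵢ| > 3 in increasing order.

615

|Mᵢ| > 3 ⇔ |xᵢ − 265.00| > 3·35.50/0.6745 = 157.89.
So outliers lie outside [107.11, 422.89].
615: M = 6.65 → outlier.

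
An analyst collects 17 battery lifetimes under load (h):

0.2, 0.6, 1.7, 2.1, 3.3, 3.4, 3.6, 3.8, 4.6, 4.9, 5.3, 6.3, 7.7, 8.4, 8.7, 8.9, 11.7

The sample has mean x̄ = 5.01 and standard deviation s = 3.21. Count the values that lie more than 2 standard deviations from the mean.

1

Cutoffs: x̄ ± 2s = [-1.41, 11.43].
Outside the cutoffs: 11.7.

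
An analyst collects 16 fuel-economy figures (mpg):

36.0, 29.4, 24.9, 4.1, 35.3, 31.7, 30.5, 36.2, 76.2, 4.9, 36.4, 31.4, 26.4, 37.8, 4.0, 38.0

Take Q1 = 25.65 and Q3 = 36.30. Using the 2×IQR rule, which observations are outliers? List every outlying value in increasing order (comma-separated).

4.0, 4.1, 76.2

IQR = Q3 − Q1 = 36.30 − 25.65 = 10.65.
Lower fence = Q1 − 2·IQR = 25.65 − 21.30 = 4.35.
Upper fence = Q3 + 2·IQR = 36.30 + 21.30 = 57.60.
4.0 < 4.35 → outlier.
4.1 < 4.35 → outlier.
76.2 > 57.60 → outlier.
All remaining values lie within [4.35, 57.60].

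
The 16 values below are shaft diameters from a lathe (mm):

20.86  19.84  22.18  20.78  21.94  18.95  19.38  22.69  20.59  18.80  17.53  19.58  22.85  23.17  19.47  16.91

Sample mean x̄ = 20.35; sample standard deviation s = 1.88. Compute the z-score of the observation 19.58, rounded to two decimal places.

z = (19.58 − 20.35) / 1.88 = -0.41.

-0.41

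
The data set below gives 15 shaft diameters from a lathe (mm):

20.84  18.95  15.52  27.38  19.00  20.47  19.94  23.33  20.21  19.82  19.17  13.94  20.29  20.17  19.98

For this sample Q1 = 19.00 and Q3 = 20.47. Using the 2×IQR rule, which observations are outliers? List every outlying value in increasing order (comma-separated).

IQR = Q3 − Q1 = 20.47 − 19.00 = 1.47.
Lower fence = Q1 − 2·IQR = 19.00 − 2.94 = 16.06.
Upper fence = Q3 + 2·IQR = 20.47 + 2.94 = 23.41.
13.94 < 16.06 → outlier.
15.52 < 16.06 → outlier.
27.38 > 23.41 → outlier.
All remaining values lie within [16.06, 23.41].

13.94, 15.52, 27.38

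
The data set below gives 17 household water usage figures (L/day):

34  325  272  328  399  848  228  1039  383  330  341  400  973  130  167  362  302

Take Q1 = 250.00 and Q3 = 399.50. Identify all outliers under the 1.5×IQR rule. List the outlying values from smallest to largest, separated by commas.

IQR = Q3 − Q1 = 399.50 − 250.00 = 149.50.
Lower fence = Q1 − 1.5·IQR = 250.00 − 224.25 = 25.75.
Upper fence = Q3 + 1.5·IQR = 399.50 + 224.25 = 623.75.
848 > 623.75 → outlier.
973 > 623.75 → outlier.
1039 > 623.75 → outlier.
All remaining values lie within [25.75, 623.75].

848, 973, 1039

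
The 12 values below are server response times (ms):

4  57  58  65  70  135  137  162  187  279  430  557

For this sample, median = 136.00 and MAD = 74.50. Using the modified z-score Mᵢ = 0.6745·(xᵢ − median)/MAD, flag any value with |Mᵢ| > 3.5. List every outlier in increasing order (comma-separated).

|Mᵢ| > 3.5 ⇔ |xᵢ − 136.00| > 3.5·74.50/0.6745 = 386.58.
So outliers lie outside [-250.58, 522.58].
557: M = 3.81 → outlier.

557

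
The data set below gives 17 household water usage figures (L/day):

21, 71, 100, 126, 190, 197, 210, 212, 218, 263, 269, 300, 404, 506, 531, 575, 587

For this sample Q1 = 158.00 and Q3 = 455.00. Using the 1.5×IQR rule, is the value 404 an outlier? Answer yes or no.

no

IQR = Q3 − Q1 = 455.00 − 158.00 = 297.00.
Lower fence = Q1 − 1.5·IQR = 158.00 − 445.50 = -287.50.
Upper fence = Q3 + 1.5·IQR = 455.00 + 445.50 = 900.50.
404 lies within [-287.50, 900.50].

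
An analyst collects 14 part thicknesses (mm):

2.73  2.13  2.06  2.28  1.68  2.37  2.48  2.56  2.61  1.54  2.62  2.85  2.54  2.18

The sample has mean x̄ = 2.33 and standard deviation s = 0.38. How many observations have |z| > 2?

1

Cutoffs: x̄ ± 2s = [1.57, 3.09].
Outside the cutoffs: 1.54.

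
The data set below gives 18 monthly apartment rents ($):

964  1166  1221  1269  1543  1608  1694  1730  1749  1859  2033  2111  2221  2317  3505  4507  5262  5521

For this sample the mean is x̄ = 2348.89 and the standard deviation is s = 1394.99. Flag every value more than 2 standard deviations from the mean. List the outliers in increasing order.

5262, 5521

Cutoffs at x̄ ± 2s: 2348.89 ± 2·1394.99 = [-441.09, 5138.87].
5262: z = 2.09, |z| > 2 → outlier.
5521: z = 2.27, |z| > 2 → outlier.
Every other value lies within [-441.09, 5138.87].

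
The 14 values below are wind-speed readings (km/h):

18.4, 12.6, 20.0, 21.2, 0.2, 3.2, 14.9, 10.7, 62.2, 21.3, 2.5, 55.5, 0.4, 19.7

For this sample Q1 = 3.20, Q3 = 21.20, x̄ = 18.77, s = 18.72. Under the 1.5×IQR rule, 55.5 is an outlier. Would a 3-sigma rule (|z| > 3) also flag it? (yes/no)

z = (55.5 − 18.77) / 18.72 = 1.96.
|z| = 1.96 ≤ 3.

no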